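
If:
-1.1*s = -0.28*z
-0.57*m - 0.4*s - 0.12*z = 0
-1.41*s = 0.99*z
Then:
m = 0.00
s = 0.00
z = 0.00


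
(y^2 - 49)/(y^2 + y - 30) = (y^2 - 49)/(y^2 + y - 30)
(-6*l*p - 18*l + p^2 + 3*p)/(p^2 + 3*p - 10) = (-6*l*p - 18*l + p^2 + 3*p)/(p^2 + 3*p - 10)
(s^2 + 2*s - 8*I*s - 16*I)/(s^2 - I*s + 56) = (s + 2)/(s + 7*I)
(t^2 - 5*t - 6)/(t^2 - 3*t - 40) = (-t^2 + 5*t + 6)/(-t^2 + 3*t + 40)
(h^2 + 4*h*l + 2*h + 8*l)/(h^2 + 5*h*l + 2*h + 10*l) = (h + 4*l)/(h + 5*l)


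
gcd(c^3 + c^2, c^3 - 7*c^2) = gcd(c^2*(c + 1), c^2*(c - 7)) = c^2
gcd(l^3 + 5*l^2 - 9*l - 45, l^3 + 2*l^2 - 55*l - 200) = l + 5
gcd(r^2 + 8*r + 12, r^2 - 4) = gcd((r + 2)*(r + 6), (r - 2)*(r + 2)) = r + 2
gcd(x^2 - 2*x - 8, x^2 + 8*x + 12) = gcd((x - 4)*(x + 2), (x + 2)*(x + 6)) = x + 2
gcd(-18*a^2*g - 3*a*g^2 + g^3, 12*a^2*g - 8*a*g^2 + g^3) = 6*a*g - g^2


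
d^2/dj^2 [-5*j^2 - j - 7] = -10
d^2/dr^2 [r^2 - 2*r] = 2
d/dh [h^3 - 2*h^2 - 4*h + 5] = 3*h^2 - 4*h - 4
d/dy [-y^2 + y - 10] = 1 - 2*y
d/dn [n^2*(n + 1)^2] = 2*n*(n + 1)*(2*n + 1)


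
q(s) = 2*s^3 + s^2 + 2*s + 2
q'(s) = 6*s^2 + 2*s + 2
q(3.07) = 75.43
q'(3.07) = 64.69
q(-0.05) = 1.90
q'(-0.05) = 1.92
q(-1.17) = -2.17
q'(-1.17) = 7.87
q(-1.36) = -3.90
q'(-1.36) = 10.38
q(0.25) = 2.59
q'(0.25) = 2.88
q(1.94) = 24.25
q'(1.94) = 28.46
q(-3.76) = -97.70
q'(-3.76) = 79.31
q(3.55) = 111.18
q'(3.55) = 84.72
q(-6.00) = -406.00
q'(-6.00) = 206.00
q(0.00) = 2.00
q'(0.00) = 2.00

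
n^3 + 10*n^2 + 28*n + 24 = (n + 2)^2*(n + 6)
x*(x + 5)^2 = x^3 + 10*x^2 + 25*x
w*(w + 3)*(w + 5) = w^3 + 8*w^2 + 15*w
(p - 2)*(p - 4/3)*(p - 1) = p^3 - 13*p^2/3 + 6*p - 8/3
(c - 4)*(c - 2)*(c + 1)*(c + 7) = c^4 + 2*c^3 - 33*c^2 + 22*c + 56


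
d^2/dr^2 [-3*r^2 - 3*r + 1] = -6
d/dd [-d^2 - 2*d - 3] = -2*d - 2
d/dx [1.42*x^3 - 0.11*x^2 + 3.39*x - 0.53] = 4.26*x^2 - 0.22*x + 3.39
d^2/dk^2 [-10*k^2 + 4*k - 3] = -20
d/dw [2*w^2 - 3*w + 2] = 4*w - 3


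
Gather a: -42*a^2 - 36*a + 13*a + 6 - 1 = -42*a^2 - 23*a + 5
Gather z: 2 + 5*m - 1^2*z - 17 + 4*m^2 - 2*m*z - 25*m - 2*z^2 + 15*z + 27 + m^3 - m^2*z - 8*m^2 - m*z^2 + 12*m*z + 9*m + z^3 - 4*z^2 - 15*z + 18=m^3 - 4*m^2 - 11*m + z^3 + z^2*(-m - 6) + z*(-m^2 + 10*m - 1) + 30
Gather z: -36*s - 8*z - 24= -36*s - 8*z - 24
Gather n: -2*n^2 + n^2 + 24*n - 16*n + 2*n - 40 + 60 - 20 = -n^2 + 10*n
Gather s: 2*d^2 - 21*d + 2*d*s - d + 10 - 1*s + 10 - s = 2*d^2 - 22*d + s*(2*d - 2) + 20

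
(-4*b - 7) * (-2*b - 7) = 8*b^2 + 42*b + 49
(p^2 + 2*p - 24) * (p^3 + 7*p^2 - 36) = p^5 + 9*p^4 - 10*p^3 - 204*p^2 - 72*p + 864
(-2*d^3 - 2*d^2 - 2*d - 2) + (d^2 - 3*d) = -2*d^3 - d^2 - 5*d - 2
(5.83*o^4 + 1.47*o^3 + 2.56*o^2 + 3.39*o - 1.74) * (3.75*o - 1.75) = 21.8625*o^5 - 4.69*o^4 + 7.0275*o^3 + 8.2325*o^2 - 12.4575*o + 3.045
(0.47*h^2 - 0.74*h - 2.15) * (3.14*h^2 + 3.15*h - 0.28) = 1.4758*h^4 - 0.8431*h^3 - 9.2136*h^2 - 6.5653*h + 0.602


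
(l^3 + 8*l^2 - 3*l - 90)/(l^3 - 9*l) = (l^2 + 11*l + 30)/(l*(l + 3))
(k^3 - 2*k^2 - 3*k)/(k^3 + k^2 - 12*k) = (k + 1)/(k + 4)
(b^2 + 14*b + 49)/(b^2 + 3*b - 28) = (b + 7)/(b - 4)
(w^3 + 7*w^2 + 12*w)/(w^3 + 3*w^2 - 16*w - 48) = w/(w - 4)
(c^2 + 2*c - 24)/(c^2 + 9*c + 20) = (c^2 + 2*c - 24)/(c^2 + 9*c + 20)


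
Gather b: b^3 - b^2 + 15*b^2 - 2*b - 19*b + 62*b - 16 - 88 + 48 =b^3 + 14*b^2 + 41*b - 56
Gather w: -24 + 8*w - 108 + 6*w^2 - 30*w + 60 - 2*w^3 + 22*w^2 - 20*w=-2*w^3 + 28*w^2 - 42*w - 72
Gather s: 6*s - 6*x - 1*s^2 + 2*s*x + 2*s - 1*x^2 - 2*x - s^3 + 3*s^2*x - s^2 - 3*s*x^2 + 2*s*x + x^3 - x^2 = -s^3 + s^2*(3*x - 2) + s*(-3*x^2 + 4*x + 8) + x^3 - 2*x^2 - 8*x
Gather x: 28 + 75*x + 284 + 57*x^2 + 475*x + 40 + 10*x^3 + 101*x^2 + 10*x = 10*x^3 + 158*x^2 + 560*x + 352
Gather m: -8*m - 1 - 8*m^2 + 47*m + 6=-8*m^2 + 39*m + 5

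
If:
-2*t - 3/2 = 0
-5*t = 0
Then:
No Solution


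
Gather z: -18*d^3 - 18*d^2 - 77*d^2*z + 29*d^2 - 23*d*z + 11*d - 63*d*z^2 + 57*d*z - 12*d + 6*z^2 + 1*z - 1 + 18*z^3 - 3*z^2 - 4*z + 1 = -18*d^3 + 11*d^2 - d + 18*z^3 + z^2*(3 - 63*d) + z*(-77*d^2 + 34*d - 3)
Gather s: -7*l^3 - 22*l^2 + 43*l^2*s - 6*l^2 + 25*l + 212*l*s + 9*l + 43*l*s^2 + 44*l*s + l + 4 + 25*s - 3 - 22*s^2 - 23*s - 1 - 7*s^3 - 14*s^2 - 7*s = -7*l^3 - 28*l^2 + 35*l - 7*s^3 + s^2*(43*l - 36) + s*(43*l^2 + 256*l - 5)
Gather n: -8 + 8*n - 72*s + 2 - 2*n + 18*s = 6*n - 54*s - 6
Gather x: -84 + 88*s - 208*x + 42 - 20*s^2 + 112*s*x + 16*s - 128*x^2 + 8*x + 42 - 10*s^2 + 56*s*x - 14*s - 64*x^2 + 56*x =-30*s^2 + 90*s - 192*x^2 + x*(168*s - 144)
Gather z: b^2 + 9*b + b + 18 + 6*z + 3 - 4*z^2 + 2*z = b^2 + 10*b - 4*z^2 + 8*z + 21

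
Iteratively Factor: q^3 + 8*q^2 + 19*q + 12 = (q + 3)*(q^2 + 5*q + 4) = (q + 1)*(q + 3)*(q + 4)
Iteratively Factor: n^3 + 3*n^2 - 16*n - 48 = (n + 3)*(n^2 - 16) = (n - 4)*(n + 3)*(n + 4)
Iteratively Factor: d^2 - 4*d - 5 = (d - 5)*(d + 1)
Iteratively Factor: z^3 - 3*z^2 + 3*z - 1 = (z - 1)*(z^2 - 2*z + 1) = (z - 1)^2*(z - 1)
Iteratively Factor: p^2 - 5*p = (p - 5)*(p)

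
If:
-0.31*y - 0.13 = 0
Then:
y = -0.42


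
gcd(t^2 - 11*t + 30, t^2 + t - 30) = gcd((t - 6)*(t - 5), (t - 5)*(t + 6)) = t - 5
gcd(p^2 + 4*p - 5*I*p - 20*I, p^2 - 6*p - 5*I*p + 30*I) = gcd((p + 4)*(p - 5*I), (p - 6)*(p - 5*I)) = p - 5*I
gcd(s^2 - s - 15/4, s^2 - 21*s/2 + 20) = s - 5/2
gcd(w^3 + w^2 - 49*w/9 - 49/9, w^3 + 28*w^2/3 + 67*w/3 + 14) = w^2 + 10*w/3 + 7/3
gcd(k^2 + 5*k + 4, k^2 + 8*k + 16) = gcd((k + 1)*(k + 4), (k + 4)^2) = k + 4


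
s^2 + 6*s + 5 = (s + 1)*(s + 5)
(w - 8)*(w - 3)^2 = w^3 - 14*w^2 + 57*w - 72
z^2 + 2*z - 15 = (z - 3)*(z + 5)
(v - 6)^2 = v^2 - 12*v + 36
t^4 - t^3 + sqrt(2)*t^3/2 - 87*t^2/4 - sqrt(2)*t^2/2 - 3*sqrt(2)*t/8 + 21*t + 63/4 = (t - 3/2)*(t + 1/2)*(t - 3*sqrt(2))*(t + 7*sqrt(2)/2)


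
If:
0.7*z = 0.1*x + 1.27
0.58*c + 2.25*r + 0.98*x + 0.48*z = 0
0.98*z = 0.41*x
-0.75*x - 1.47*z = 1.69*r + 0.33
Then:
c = 7.98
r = -5.51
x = 6.59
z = 2.76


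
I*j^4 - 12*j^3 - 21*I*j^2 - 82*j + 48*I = (j - I)*(j + 6*I)*(j + 8*I)*(I*j + 1)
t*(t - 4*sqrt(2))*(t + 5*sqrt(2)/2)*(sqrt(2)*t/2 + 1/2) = sqrt(2)*t^4/2 - t^3 - 43*sqrt(2)*t^2/4 - 10*t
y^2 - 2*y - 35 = (y - 7)*(y + 5)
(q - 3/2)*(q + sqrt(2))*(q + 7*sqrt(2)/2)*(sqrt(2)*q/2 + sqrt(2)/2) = sqrt(2)*q^4/2 - sqrt(2)*q^3/4 + 9*q^3/2 - 9*q^2/4 + 11*sqrt(2)*q^2/4 - 27*q/4 - 7*sqrt(2)*q/4 - 21*sqrt(2)/4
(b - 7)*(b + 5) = b^2 - 2*b - 35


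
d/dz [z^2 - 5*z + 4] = 2*z - 5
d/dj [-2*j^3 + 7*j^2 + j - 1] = -6*j^2 + 14*j + 1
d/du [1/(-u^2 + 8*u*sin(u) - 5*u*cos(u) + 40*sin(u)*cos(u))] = (-5*u*sin(u) - 8*u*cos(u) + 2*u - 8*sin(u) + 5*cos(u) - 40*cos(2*u))/((u - 8*sin(u))^2*(u + 5*cos(u))^2)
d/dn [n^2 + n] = 2*n + 1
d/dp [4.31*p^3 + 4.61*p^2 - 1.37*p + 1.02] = 12.93*p^2 + 9.22*p - 1.37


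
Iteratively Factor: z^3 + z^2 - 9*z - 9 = (z + 1)*(z^2 - 9) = (z - 3)*(z + 1)*(z + 3)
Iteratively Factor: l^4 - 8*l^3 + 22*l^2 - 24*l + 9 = (l - 3)*(l^3 - 5*l^2 + 7*l - 3) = (l - 3)*(l - 1)*(l^2 - 4*l + 3) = (l - 3)*(l - 1)^2*(l - 3)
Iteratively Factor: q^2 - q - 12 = (q + 3)*(q - 4)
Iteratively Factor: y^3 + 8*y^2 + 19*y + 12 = (y + 1)*(y^2 + 7*y + 12) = (y + 1)*(y + 4)*(y + 3)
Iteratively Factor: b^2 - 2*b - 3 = (b - 3)*(b + 1)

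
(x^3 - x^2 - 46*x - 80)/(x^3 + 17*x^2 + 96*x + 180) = (x^2 - 6*x - 16)/(x^2 + 12*x + 36)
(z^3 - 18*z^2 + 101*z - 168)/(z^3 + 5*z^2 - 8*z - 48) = (z^2 - 15*z + 56)/(z^2 + 8*z + 16)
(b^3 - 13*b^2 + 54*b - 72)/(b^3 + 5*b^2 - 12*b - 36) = (b^2 - 10*b + 24)/(b^2 + 8*b + 12)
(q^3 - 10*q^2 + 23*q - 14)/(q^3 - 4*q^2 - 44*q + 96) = (q^2 - 8*q + 7)/(q^2 - 2*q - 48)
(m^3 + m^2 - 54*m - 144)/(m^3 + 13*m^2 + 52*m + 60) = (m^2 - 5*m - 24)/(m^2 + 7*m + 10)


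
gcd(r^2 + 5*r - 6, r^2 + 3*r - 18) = r + 6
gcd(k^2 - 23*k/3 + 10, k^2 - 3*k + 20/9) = k - 5/3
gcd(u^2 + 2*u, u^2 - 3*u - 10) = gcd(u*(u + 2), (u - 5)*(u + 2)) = u + 2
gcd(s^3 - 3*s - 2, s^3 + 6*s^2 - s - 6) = s + 1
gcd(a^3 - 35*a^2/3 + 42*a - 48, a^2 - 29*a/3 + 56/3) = a - 8/3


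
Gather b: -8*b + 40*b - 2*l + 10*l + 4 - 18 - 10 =32*b + 8*l - 24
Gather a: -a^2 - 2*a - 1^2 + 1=-a^2 - 2*a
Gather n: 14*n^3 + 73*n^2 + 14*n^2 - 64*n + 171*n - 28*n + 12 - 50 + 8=14*n^3 + 87*n^2 + 79*n - 30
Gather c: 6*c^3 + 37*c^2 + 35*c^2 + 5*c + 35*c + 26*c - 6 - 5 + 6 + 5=6*c^3 + 72*c^2 + 66*c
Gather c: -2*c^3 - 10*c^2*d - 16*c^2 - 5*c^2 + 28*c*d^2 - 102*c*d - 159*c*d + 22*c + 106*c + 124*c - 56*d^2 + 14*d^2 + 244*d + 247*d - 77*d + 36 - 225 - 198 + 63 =-2*c^3 + c^2*(-10*d - 21) + c*(28*d^2 - 261*d + 252) - 42*d^2 + 414*d - 324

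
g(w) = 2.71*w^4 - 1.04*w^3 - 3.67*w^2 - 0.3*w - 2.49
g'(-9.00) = -8089.32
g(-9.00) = 18241.41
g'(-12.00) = -19093.02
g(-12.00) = 57464.31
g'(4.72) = 1035.42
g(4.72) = 1150.02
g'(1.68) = 29.96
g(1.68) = 3.30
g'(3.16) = 287.40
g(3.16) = 197.32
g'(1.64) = 27.09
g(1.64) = 2.16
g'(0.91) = -1.39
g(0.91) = -4.73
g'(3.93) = 580.64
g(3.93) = 522.98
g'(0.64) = -3.43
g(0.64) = -4.00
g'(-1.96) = -79.52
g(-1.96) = 31.82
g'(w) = 10.84*w^3 - 3.12*w^2 - 7.34*w - 0.3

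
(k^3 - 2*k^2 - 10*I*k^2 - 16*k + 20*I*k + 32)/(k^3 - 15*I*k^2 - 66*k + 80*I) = (k - 2)/(k - 5*I)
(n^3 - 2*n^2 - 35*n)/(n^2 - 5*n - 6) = n*(-n^2 + 2*n + 35)/(-n^2 + 5*n + 6)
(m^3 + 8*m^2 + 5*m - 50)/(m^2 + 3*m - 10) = m + 5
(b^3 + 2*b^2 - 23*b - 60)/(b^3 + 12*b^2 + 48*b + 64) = (b^2 - 2*b - 15)/(b^2 + 8*b + 16)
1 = 1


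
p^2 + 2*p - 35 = (p - 5)*(p + 7)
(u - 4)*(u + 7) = u^2 + 3*u - 28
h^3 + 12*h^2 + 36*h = h*(h + 6)^2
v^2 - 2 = (v - sqrt(2))*(v + sqrt(2))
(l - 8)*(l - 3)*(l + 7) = l^3 - 4*l^2 - 53*l + 168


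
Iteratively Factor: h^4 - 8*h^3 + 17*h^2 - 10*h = (h)*(h^3 - 8*h^2 + 17*h - 10) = h*(h - 2)*(h^2 - 6*h + 5) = h*(h - 2)*(h - 1)*(h - 5)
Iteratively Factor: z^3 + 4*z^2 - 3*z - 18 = (z + 3)*(z^2 + z - 6) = (z + 3)^2*(z - 2)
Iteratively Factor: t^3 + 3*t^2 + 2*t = (t + 2)*(t^2 + t) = (t + 1)*(t + 2)*(t)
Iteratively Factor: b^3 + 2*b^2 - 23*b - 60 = (b - 5)*(b^2 + 7*b + 12) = (b - 5)*(b + 3)*(b + 4)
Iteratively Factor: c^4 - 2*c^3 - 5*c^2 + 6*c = (c)*(c^3 - 2*c^2 - 5*c + 6) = c*(c + 2)*(c^2 - 4*c + 3) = c*(c - 1)*(c + 2)*(c - 3)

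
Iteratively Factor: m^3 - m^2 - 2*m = (m - 2)*(m^2 + m) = m*(m - 2)*(m + 1)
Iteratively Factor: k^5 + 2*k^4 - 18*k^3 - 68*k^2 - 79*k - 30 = (k - 5)*(k^4 + 7*k^3 + 17*k^2 + 17*k + 6) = (k - 5)*(k + 1)*(k^3 + 6*k^2 + 11*k + 6) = (k - 5)*(k + 1)^2*(k^2 + 5*k + 6) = (k - 5)*(k + 1)^2*(k + 3)*(k + 2)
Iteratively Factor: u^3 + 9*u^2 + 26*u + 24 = (u + 3)*(u^2 + 6*u + 8) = (u + 2)*(u + 3)*(u + 4)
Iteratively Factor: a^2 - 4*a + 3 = (a - 1)*(a - 3)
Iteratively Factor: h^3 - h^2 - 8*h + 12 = (h + 3)*(h^2 - 4*h + 4) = (h - 2)*(h + 3)*(h - 2)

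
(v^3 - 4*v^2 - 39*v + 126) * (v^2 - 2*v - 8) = v^5 - 6*v^4 - 39*v^3 + 236*v^2 + 60*v - 1008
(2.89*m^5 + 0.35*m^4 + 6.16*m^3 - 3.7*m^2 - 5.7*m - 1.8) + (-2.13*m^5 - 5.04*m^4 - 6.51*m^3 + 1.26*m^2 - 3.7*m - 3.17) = 0.76*m^5 - 4.69*m^4 - 0.35*m^3 - 2.44*m^2 - 9.4*m - 4.97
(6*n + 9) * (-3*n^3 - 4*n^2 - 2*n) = -18*n^4 - 51*n^3 - 48*n^2 - 18*n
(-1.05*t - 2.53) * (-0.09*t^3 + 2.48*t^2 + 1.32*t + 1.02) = 0.0945*t^4 - 2.3763*t^3 - 7.6604*t^2 - 4.4106*t - 2.5806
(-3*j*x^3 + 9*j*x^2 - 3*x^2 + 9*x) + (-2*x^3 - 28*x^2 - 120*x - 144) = -3*j*x^3 + 9*j*x^2 - 2*x^3 - 31*x^2 - 111*x - 144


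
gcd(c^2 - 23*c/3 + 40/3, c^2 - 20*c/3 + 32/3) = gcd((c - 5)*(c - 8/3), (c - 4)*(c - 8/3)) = c - 8/3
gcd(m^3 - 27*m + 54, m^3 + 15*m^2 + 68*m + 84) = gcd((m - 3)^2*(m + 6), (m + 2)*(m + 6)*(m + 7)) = m + 6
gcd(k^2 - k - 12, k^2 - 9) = k + 3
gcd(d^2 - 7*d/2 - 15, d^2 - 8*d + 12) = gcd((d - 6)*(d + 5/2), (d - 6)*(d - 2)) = d - 6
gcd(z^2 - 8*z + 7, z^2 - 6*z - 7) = z - 7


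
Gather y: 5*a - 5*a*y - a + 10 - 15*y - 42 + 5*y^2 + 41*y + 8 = 4*a + 5*y^2 + y*(26 - 5*a) - 24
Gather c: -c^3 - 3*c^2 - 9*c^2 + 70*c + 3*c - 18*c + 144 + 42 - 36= -c^3 - 12*c^2 + 55*c + 150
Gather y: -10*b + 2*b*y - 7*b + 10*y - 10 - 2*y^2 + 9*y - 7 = -17*b - 2*y^2 + y*(2*b + 19) - 17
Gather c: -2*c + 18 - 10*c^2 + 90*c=-10*c^2 + 88*c + 18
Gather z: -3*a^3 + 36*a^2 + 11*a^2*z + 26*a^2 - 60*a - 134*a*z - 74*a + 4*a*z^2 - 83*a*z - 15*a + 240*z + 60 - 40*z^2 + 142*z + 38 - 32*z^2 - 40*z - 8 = -3*a^3 + 62*a^2 - 149*a + z^2*(4*a - 72) + z*(11*a^2 - 217*a + 342) + 90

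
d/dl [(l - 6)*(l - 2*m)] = 2*l - 2*m - 6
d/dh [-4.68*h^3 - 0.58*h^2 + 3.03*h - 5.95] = -14.04*h^2 - 1.16*h + 3.03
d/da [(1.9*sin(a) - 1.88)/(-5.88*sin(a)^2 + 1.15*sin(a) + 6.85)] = (11.172*sin(a)^2 - 22.1088*sin(a) + 15.177)*cos(a)/(34.5744*sin(a)^4 - 13.524*sin(a)^3 - 79.2335*sin(a)^2 + 15.755*sin(a) + 46.9225)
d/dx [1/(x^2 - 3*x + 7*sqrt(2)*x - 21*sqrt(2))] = (-2*x - 7*sqrt(2) + 3)/(x^2 - 3*x + 7*sqrt(2)*x - 21*sqrt(2))^2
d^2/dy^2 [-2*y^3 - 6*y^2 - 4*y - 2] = -12*y - 12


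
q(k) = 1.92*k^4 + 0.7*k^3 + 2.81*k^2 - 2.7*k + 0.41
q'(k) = 7.68*k^3 + 2.1*k^2 + 5.62*k - 2.7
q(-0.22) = 1.14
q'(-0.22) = -3.92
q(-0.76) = 4.42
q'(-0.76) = -9.13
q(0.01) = 0.38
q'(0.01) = -2.64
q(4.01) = 576.36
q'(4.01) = 548.82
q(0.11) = 0.15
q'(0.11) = -2.05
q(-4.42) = 739.60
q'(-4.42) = -649.69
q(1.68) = 22.42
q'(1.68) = 49.08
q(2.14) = 54.63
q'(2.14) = 94.21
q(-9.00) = 12339.14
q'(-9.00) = -5481.90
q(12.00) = 41395.37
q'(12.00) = 13638.18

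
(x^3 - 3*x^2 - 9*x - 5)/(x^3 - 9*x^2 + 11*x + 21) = (x^2 - 4*x - 5)/(x^2 - 10*x + 21)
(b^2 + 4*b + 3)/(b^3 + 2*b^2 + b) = (b + 3)/(b*(b + 1))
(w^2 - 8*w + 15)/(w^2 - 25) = (w - 3)/(w + 5)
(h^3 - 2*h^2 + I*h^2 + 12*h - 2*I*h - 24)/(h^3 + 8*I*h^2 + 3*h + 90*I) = (h^2 + h*(-2 + 4*I) - 8*I)/(h^2 + 11*I*h - 30)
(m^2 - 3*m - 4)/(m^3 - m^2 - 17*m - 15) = (m - 4)/(m^2 - 2*m - 15)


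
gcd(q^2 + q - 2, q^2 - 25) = 1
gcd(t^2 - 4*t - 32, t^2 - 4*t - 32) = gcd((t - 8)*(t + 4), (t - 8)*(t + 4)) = t^2 - 4*t - 32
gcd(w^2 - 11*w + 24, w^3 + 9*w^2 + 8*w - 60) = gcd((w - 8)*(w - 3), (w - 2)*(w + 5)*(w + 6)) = 1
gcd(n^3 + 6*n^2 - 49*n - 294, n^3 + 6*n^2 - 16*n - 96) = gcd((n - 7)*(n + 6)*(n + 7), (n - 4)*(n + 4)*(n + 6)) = n + 6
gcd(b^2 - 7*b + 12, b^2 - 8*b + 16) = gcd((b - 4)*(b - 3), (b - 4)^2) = b - 4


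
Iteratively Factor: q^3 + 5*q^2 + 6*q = (q + 3)*(q^2 + 2*q) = (q + 2)*(q + 3)*(q)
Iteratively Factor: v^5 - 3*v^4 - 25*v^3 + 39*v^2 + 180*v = (v - 4)*(v^4 + v^3 - 21*v^2 - 45*v) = (v - 4)*(v + 3)*(v^3 - 2*v^2 - 15*v) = v*(v - 4)*(v + 3)*(v^2 - 2*v - 15) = v*(v - 5)*(v - 4)*(v + 3)*(v + 3)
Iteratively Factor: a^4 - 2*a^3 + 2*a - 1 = (a - 1)*(a^3 - a^2 - a + 1) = (a - 1)^2*(a^2 - 1) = (a - 1)^3*(a + 1)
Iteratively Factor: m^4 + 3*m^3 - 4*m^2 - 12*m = (m - 2)*(m^3 + 5*m^2 + 6*m) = (m - 2)*(m + 3)*(m^2 + 2*m) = m*(m - 2)*(m + 3)*(m + 2)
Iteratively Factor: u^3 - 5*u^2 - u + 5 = (u + 1)*(u^2 - 6*u + 5) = (u - 5)*(u + 1)*(u - 1)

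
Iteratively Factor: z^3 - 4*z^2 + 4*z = (z - 2)*(z^2 - 2*z) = (z - 2)^2*(z)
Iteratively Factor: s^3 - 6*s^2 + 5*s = (s)*(s^2 - 6*s + 5) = s*(s - 1)*(s - 5)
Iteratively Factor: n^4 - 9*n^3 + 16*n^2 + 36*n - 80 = (n + 2)*(n^3 - 11*n^2 + 38*n - 40) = (n - 2)*(n + 2)*(n^2 - 9*n + 20) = (n - 5)*(n - 2)*(n + 2)*(n - 4)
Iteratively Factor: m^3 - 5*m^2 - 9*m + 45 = (m - 3)*(m^2 - 2*m - 15) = (m - 5)*(m - 3)*(m + 3)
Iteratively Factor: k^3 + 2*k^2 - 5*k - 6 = (k - 2)*(k^2 + 4*k + 3) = (k - 2)*(k + 3)*(k + 1)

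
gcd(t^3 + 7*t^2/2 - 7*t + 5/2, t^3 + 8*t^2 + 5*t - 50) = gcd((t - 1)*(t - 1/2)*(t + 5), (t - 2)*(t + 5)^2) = t + 5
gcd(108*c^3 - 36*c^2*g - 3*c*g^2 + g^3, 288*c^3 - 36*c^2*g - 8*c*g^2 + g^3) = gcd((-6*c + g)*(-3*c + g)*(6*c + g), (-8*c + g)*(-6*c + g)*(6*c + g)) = 36*c^2 - g^2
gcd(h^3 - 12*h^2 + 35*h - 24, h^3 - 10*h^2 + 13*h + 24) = h^2 - 11*h + 24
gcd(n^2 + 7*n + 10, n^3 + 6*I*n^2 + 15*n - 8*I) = 1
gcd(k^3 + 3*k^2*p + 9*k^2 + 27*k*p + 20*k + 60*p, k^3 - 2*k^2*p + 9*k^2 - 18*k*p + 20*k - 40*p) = k^2 + 9*k + 20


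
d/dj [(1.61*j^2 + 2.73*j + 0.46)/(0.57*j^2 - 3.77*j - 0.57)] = (-7.6258*j^2 - 2.3598*j + 0.1781)/(0.3249*j^4 - 4.2978*j^3 + 13.5631*j^2 + 4.2978*j + 0.3249)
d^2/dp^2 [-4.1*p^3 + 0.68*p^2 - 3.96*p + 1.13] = 1.36 - 24.6*p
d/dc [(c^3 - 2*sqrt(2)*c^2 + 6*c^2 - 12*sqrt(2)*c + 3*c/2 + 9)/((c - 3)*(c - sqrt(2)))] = (2*c^4 - 12*c^3 - 4*sqrt(2)*c^3 - 31*c^2 + 42*sqrt(2)*c^2 - 84*c + 72*sqrt(2)*c - 90 + 27*sqrt(2))/(2*(c^4 - 6*c^3 - 2*sqrt(2)*c^3 + 11*c^2 + 12*sqrt(2)*c^2 - 18*sqrt(2)*c - 12*c + 18))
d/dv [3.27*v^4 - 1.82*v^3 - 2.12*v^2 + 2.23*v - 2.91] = 13.08*v^3 - 5.46*v^2 - 4.24*v + 2.23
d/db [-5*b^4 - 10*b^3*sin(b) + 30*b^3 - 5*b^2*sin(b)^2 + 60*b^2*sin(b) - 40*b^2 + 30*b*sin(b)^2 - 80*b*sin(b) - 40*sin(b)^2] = -10*b^3*cos(b) - 20*b^3 - 30*b^2*sin(b) - 5*b^2*sin(2*b) + 60*b^2*cos(b) + 90*b^2 - 10*b*sin(b)^2 + 120*b*sin(b) + 30*b*sin(2*b) - 80*b*cos(b) - 80*b + 30*sin(b)^2 - 80*sin(b) - 40*sin(2*b)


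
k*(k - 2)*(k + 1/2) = k^3 - 3*k^2/2 - k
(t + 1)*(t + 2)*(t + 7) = t^3 + 10*t^2 + 23*t + 14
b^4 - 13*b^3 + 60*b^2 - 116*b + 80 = (b - 5)*(b - 4)*(b - 2)^2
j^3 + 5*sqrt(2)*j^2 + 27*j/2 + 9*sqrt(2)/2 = (j + sqrt(2)/2)*(j + 3*sqrt(2)/2)*(j + 3*sqrt(2))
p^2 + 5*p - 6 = (p - 1)*(p + 6)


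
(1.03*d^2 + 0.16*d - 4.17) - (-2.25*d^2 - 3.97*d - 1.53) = 3.28*d^2 + 4.13*d - 2.64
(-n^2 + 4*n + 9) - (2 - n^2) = 4*n + 7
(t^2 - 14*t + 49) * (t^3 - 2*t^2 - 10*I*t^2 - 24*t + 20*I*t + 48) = t^5 - 16*t^4 - 10*I*t^4 + 53*t^3 + 160*I*t^3 + 286*t^2 - 770*I*t^2 - 1848*t + 980*I*t + 2352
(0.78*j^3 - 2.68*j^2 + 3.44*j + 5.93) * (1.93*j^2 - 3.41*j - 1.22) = 1.5054*j^5 - 7.8322*j^4 + 14.8264*j^3 + 2.9841*j^2 - 24.4181*j - 7.2346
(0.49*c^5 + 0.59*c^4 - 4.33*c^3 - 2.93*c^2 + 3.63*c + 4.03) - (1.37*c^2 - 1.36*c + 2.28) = 0.49*c^5 + 0.59*c^4 - 4.33*c^3 - 4.3*c^2 + 4.99*c + 1.75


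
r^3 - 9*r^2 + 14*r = r*(r - 7)*(r - 2)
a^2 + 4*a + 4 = (a + 2)^2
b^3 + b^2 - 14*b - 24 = (b - 4)*(b + 2)*(b + 3)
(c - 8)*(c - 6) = c^2 - 14*c + 48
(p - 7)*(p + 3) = p^2 - 4*p - 21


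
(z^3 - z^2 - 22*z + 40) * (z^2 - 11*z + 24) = z^5 - 12*z^4 + 13*z^3 + 258*z^2 - 968*z + 960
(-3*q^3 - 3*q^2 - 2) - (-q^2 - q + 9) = -3*q^3 - 2*q^2 + q - 11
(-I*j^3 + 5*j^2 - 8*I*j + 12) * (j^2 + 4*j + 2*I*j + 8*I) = -I*j^5 + 7*j^4 - 4*I*j^4 + 28*j^3 + 2*I*j^3 + 28*j^2 + 8*I*j^2 + 112*j + 24*I*j + 96*I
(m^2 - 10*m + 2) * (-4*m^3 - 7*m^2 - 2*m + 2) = -4*m^5 + 33*m^4 + 60*m^3 + 8*m^2 - 24*m + 4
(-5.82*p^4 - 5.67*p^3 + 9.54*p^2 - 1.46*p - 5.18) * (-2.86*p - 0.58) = 16.6452*p^5 + 19.5918*p^4 - 23.9958*p^3 - 1.3576*p^2 + 15.6616*p + 3.0044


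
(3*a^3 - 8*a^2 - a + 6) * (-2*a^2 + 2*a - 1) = -6*a^5 + 22*a^4 - 17*a^3 - 6*a^2 + 13*a - 6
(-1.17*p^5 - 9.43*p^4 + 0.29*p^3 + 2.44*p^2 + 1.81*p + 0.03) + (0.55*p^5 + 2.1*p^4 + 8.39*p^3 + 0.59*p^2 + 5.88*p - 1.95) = -0.62*p^5 - 7.33*p^4 + 8.68*p^3 + 3.03*p^2 + 7.69*p - 1.92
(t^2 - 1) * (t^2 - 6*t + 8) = t^4 - 6*t^3 + 7*t^2 + 6*t - 8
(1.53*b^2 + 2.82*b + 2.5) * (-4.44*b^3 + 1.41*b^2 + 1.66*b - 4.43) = -6.7932*b^5 - 10.3635*b^4 - 4.584*b^3 + 1.4283*b^2 - 8.3426*b - 11.075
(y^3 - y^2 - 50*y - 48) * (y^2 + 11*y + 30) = y^5 + 10*y^4 - 31*y^3 - 628*y^2 - 2028*y - 1440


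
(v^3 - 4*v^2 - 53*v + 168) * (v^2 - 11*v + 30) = v^5 - 15*v^4 + 21*v^3 + 631*v^2 - 3438*v + 5040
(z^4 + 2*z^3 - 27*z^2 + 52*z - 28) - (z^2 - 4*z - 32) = z^4 + 2*z^3 - 28*z^2 + 56*z + 4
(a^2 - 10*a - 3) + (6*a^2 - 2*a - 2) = 7*a^2 - 12*a - 5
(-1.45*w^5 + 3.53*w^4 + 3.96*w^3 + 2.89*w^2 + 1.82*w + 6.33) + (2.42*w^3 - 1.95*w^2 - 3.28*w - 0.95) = -1.45*w^5 + 3.53*w^4 + 6.38*w^3 + 0.94*w^2 - 1.46*w + 5.38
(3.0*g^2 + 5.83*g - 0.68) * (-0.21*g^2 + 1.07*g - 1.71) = -0.63*g^4 + 1.9857*g^3 + 1.2509*g^2 - 10.6969*g + 1.1628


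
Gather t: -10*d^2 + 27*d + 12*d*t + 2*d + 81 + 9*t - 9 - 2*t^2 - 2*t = -10*d^2 + 29*d - 2*t^2 + t*(12*d + 7) + 72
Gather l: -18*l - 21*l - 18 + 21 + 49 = 52 - 39*l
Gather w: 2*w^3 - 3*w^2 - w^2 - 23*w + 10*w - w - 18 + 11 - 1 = 2*w^3 - 4*w^2 - 14*w - 8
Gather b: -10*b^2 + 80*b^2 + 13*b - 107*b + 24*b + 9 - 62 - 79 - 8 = 70*b^2 - 70*b - 140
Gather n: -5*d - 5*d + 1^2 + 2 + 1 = 4 - 10*d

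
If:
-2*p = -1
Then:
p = 1/2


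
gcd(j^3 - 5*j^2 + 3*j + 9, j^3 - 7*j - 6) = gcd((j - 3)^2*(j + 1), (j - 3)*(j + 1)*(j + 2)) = j^2 - 2*j - 3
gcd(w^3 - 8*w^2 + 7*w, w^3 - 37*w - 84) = w - 7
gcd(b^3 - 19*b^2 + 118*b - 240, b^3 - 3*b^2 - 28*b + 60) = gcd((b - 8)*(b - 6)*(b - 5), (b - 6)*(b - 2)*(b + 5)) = b - 6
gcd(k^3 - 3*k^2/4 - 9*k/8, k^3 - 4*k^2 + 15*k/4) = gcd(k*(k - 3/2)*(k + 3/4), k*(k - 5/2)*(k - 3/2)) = k^2 - 3*k/2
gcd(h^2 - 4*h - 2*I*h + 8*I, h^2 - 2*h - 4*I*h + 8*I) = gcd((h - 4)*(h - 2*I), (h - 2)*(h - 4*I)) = 1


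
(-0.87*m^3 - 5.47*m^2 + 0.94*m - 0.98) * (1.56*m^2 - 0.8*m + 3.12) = -1.3572*m^5 - 7.8372*m^4 + 3.128*m^3 - 19.3472*m^2 + 3.7168*m - 3.0576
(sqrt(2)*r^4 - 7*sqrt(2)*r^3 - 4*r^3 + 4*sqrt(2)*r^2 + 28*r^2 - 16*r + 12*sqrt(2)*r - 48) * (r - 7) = sqrt(2)*r^5 - 14*sqrt(2)*r^4 - 4*r^4 + 56*r^3 + 53*sqrt(2)*r^3 - 212*r^2 - 16*sqrt(2)*r^2 - 84*sqrt(2)*r + 64*r + 336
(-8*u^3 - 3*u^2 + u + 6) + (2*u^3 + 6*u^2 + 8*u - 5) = -6*u^3 + 3*u^2 + 9*u + 1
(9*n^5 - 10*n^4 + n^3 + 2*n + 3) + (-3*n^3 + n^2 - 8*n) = 9*n^5 - 10*n^4 - 2*n^3 + n^2 - 6*n + 3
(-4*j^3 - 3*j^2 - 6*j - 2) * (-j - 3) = 4*j^4 + 15*j^3 + 15*j^2 + 20*j + 6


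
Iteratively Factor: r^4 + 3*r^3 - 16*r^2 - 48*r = (r)*(r^3 + 3*r^2 - 16*r - 48) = r*(r - 4)*(r^2 + 7*r + 12) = r*(r - 4)*(r + 4)*(r + 3)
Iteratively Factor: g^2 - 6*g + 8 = (g - 2)*(g - 4)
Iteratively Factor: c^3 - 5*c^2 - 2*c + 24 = (c - 4)*(c^2 - c - 6) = (c - 4)*(c + 2)*(c - 3)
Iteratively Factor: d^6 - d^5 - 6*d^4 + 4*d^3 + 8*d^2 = (d)*(d^5 - d^4 - 6*d^3 + 4*d^2 + 8*d) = d*(d - 2)*(d^4 + d^3 - 4*d^2 - 4*d) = d*(d - 2)*(d + 1)*(d^3 - 4*d) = d*(d - 2)*(d + 1)*(d + 2)*(d^2 - 2*d) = d^2*(d - 2)*(d + 1)*(d + 2)*(d - 2)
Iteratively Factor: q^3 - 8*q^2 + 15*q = (q - 3)*(q^2 - 5*q) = (q - 5)*(q - 3)*(q)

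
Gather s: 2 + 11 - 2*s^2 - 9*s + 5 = -2*s^2 - 9*s + 18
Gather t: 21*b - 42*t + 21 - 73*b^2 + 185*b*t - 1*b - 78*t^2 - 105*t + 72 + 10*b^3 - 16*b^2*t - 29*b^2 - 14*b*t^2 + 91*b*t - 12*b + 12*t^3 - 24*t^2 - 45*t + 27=10*b^3 - 102*b^2 + 8*b + 12*t^3 + t^2*(-14*b - 102) + t*(-16*b^2 + 276*b - 192) + 120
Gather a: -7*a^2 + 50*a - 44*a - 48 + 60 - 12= -7*a^2 + 6*a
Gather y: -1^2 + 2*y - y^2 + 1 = -y^2 + 2*y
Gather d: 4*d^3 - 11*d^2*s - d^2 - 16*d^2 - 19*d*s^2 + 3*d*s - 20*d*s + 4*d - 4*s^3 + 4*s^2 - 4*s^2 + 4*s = 4*d^3 + d^2*(-11*s - 17) + d*(-19*s^2 - 17*s + 4) - 4*s^3 + 4*s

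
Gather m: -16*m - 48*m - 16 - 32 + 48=-64*m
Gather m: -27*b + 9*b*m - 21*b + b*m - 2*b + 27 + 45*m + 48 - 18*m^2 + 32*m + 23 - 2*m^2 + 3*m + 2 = -50*b - 20*m^2 + m*(10*b + 80) + 100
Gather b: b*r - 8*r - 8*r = b*r - 16*r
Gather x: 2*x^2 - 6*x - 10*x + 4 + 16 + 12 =2*x^2 - 16*x + 32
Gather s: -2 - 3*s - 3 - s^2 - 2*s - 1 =-s^2 - 5*s - 6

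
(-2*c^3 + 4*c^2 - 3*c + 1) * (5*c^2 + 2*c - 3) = -10*c^5 + 16*c^4 - c^3 - 13*c^2 + 11*c - 3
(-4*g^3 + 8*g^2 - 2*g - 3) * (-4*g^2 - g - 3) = 16*g^5 - 28*g^4 + 12*g^3 - 10*g^2 + 9*g + 9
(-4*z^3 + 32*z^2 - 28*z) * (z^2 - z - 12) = -4*z^5 + 36*z^4 - 12*z^3 - 356*z^2 + 336*z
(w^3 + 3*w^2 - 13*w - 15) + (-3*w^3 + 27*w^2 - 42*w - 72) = -2*w^3 + 30*w^2 - 55*w - 87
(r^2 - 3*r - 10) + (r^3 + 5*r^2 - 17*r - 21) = r^3 + 6*r^2 - 20*r - 31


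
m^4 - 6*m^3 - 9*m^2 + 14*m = m*(m - 7)*(m - 1)*(m + 2)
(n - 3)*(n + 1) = n^2 - 2*n - 3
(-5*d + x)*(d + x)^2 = -5*d^3 - 9*d^2*x - 3*d*x^2 + x^3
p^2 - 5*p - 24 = (p - 8)*(p + 3)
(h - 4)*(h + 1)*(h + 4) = h^3 + h^2 - 16*h - 16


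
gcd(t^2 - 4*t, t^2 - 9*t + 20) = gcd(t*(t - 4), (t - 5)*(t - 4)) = t - 4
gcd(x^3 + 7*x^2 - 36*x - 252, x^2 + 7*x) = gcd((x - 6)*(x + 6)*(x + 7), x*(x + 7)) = x + 7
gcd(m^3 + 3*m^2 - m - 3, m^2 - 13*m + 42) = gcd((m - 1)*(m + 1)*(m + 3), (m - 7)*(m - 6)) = 1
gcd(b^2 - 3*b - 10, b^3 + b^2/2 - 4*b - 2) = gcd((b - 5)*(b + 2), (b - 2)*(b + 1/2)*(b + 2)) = b + 2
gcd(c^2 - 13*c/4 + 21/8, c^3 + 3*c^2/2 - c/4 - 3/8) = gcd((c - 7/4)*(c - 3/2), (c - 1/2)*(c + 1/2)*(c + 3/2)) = 1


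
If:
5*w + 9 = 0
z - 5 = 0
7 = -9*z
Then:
No Solution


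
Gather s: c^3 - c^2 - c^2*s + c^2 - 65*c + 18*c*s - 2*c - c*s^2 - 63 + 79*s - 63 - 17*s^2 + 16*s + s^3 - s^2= c^3 - 67*c + s^3 + s^2*(-c - 18) + s*(-c^2 + 18*c + 95) - 126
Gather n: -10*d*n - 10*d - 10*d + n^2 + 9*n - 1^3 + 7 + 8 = -20*d + n^2 + n*(9 - 10*d) + 14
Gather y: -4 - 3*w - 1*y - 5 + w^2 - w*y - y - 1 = w^2 - 3*w + y*(-w - 2) - 10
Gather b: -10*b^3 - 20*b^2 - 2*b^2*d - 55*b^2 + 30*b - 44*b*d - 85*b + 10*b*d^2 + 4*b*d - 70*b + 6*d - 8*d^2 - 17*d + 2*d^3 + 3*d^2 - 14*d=-10*b^3 + b^2*(-2*d - 75) + b*(10*d^2 - 40*d - 125) + 2*d^3 - 5*d^2 - 25*d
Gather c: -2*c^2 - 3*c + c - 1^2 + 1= -2*c^2 - 2*c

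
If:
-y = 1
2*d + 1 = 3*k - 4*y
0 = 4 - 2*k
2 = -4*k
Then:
No Solution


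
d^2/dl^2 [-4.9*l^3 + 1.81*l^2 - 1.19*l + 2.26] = 3.62 - 29.4*l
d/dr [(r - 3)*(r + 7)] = 2*r + 4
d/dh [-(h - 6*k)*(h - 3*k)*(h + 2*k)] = h*(-3*h + 14*k)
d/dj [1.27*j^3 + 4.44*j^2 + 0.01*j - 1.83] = 3.81*j^2 + 8.88*j + 0.01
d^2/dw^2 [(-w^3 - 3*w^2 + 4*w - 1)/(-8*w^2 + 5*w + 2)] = 2*(-95*w^3 + 366*w^2 - 300*w + 93)/(512*w^6 - 960*w^5 + 216*w^4 + 355*w^3 - 54*w^2 - 60*w - 8)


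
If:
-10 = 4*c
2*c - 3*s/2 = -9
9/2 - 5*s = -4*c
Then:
No Solution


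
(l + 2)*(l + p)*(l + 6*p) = l^3 + 7*l^2*p + 2*l^2 + 6*l*p^2 + 14*l*p + 12*p^2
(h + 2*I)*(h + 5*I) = h^2 + 7*I*h - 10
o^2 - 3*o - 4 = (o - 4)*(o + 1)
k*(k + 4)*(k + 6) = k^3 + 10*k^2 + 24*k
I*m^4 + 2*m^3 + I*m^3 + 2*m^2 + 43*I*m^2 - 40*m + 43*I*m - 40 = (m - 8*I)*(m + I)*(m + 5*I)*(I*m + I)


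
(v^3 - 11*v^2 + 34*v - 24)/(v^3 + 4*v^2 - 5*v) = (v^2 - 10*v + 24)/(v*(v + 5))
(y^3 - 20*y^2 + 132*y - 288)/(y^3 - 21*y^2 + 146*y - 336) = (y - 6)/(y - 7)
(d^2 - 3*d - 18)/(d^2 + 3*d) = (d - 6)/d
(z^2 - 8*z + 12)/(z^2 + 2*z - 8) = (z - 6)/(z + 4)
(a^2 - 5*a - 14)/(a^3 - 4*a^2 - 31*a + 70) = (a + 2)/(a^2 + 3*a - 10)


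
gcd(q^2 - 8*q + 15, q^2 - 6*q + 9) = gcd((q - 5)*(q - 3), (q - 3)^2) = q - 3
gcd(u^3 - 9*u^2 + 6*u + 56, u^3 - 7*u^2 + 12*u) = u - 4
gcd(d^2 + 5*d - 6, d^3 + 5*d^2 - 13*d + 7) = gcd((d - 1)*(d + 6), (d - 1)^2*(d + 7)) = d - 1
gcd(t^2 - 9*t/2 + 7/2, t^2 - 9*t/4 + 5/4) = t - 1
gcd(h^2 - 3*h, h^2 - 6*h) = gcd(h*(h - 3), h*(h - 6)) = h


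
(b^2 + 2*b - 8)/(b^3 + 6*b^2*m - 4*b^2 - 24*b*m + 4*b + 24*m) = (b + 4)/(b^2 + 6*b*m - 2*b - 12*m)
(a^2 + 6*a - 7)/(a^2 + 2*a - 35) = (a - 1)/(a - 5)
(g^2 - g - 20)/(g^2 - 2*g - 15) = (g + 4)/(g + 3)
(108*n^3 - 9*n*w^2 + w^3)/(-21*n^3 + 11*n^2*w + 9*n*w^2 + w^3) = (36*n^2 - 12*n*w + w^2)/(-7*n^2 + 6*n*w + w^2)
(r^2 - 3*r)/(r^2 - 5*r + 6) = r/(r - 2)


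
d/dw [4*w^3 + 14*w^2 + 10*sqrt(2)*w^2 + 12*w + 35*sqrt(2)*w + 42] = 12*w^2 + 28*w + 20*sqrt(2)*w + 12 + 35*sqrt(2)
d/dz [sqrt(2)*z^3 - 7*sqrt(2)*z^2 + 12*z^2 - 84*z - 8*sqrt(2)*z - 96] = 3*sqrt(2)*z^2 - 14*sqrt(2)*z + 24*z - 84 - 8*sqrt(2)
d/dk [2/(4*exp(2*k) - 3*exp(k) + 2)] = (6 - 16*exp(k))*exp(k)/(4*exp(2*k) - 3*exp(k) + 2)^2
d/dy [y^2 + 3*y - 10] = 2*y + 3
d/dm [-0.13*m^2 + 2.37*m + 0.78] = 2.37 - 0.26*m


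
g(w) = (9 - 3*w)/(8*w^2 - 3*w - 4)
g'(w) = (3 - 16*w)*(9 - 3*w)/(8*w^2 - 3*w - 4)^2 - 3/(8*w^2 - 3*w - 4) = 3*(8*w^2 - 48*w + 13)/(64*w^4 - 48*w^3 - 55*w^2 + 24*w + 16)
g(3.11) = -0.01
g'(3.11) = -0.04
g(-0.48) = -14.56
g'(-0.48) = 221.19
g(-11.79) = 0.04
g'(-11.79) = 0.00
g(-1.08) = 1.43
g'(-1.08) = 3.03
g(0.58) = -2.38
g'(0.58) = -3.92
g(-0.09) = -2.53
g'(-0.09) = 3.88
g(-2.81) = 0.26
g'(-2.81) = 0.14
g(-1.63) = 0.63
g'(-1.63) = 0.69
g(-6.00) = 0.09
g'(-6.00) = 0.02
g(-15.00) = 0.03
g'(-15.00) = 0.00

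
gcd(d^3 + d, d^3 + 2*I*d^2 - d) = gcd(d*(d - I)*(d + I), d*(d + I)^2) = d^2 + I*d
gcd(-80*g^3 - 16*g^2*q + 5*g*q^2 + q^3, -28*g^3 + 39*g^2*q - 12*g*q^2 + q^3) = -4*g + q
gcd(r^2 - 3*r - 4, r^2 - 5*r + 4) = r - 4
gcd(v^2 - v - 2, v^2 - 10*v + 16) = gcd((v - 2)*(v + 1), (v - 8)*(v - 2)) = v - 2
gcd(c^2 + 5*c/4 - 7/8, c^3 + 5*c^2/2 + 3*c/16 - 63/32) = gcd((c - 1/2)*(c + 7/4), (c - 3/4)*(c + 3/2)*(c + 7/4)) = c + 7/4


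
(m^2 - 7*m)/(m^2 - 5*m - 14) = m/(m + 2)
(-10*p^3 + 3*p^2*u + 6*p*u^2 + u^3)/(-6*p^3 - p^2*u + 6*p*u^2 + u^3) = (10*p^2 + 7*p*u + u^2)/(6*p^2 + 7*p*u + u^2)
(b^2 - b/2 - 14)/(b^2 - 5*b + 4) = (b + 7/2)/(b - 1)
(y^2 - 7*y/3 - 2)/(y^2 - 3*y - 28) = (-y^2 + 7*y/3 + 2)/(-y^2 + 3*y + 28)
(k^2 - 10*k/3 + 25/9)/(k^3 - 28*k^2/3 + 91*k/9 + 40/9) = (3*k - 5)/(3*k^2 - 23*k - 8)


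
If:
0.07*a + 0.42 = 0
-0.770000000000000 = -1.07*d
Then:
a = -6.00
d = 0.72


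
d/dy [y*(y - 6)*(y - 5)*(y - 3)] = 4*y^3 - 42*y^2 + 126*y - 90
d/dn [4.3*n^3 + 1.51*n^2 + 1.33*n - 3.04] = 12.9*n^2 + 3.02*n + 1.33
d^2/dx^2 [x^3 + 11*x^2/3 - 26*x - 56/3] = 6*x + 22/3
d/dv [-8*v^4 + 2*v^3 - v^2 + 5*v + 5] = -32*v^3 + 6*v^2 - 2*v + 5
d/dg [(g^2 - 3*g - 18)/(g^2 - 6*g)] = -3/g^2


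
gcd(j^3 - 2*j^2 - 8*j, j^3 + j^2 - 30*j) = j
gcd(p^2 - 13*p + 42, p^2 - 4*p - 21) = p - 7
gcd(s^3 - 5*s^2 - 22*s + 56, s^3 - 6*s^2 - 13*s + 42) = s^2 - 9*s + 14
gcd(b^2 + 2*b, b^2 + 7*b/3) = b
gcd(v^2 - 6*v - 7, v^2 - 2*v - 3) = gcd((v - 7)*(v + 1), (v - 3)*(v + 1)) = v + 1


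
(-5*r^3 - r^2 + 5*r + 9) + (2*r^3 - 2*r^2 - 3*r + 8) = -3*r^3 - 3*r^2 + 2*r + 17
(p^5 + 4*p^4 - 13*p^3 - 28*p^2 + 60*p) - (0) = p^5 + 4*p^4 - 13*p^3 - 28*p^2 + 60*p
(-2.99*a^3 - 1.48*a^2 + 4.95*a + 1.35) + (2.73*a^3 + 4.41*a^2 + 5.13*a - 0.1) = -0.26*a^3 + 2.93*a^2 + 10.08*a + 1.25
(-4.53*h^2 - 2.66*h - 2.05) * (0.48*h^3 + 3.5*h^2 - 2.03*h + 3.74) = -2.1744*h^5 - 17.1318*h^4 - 1.0981*h^3 - 18.7174*h^2 - 5.7869*h - 7.667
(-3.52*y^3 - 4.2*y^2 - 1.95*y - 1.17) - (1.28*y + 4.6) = -3.52*y^3 - 4.2*y^2 - 3.23*y - 5.77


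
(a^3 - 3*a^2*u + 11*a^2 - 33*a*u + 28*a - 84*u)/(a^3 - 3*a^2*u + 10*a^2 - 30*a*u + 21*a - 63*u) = (a + 4)/(a + 3)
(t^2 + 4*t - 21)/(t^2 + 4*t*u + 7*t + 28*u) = (t - 3)/(t + 4*u)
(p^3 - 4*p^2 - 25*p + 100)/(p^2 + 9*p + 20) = (p^2 - 9*p + 20)/(p + 4)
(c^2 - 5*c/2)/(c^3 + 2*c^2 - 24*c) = (c - 5/2)/(c^2 + 2*c - 24)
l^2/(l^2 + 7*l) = l/(l + 7)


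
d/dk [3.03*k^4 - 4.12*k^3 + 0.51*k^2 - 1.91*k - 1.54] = 12.12*k^3 - 12.36*k^2 + 1.02*k - 1.91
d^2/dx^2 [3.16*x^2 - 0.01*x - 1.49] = 6.32000000000000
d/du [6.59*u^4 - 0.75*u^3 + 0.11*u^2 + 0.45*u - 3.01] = 26.36*u^3 - 2.25*u^2 + 0.22*u + 0.45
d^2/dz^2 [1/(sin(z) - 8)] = (-8*sin(z) + cos(z)^2 + 1)/(sin(z) - 8)^3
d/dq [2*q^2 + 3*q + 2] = 4*q + 3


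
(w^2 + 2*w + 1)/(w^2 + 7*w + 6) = (w + 1)/(w + 6)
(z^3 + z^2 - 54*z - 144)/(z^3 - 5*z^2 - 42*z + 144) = (z + 3)/(z - 3)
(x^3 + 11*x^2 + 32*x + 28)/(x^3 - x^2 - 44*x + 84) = (x^2 + 4*x + 4)/(x^2 - 8*x + 12)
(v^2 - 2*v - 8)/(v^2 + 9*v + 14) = (v - 4)/(v + 7)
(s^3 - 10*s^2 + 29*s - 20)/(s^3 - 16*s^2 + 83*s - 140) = (s - 1)/(s - 7)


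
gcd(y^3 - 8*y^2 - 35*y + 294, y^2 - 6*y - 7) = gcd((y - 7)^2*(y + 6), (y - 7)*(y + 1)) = y - 7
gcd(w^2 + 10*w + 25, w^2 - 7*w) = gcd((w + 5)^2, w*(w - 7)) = 1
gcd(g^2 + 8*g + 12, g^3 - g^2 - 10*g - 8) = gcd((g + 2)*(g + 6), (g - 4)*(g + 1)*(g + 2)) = g + 2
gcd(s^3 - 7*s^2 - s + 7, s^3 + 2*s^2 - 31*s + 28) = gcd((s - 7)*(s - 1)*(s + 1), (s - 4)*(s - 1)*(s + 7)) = s - 1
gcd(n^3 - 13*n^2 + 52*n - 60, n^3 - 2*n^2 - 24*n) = n - 6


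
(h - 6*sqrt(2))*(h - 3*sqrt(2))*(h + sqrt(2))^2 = h^4 - 7*sqrt(2)*h^3 + 2*h^2 + 54*sqrt(2)*h + 72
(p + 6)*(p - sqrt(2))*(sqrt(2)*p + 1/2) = sqrt(2)*p^3 - 3*p^2/2 + 6*sqrt(2)*p^2 - 9*p - sqrt(2)*p/2 - 3*sqrt(2)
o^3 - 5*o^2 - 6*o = o*(o - 6)*(o + 1)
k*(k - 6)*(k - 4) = k^3 - 10*k^2 + 24*k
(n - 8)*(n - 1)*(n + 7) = n^3 - 2*n^2 - 55*n + 56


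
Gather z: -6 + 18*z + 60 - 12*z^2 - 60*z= -12*z^2 - 42*z + 54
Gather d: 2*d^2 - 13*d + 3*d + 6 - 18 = 2*d^2 - 10*d - 12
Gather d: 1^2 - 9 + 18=10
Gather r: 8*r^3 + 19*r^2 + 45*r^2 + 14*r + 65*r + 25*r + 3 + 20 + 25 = 8*r^3 + 64*r^2 + 104*r + 48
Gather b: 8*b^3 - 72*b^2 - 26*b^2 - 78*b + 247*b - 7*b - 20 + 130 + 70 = 8*b^3 - 98*b^2 + 162*b + 180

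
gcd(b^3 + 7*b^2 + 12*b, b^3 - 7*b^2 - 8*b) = b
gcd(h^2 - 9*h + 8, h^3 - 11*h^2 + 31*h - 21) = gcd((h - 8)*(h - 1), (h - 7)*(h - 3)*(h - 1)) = h - 1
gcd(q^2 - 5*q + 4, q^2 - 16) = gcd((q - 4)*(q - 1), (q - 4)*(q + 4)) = q - 4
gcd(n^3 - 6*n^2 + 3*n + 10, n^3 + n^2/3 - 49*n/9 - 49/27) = 1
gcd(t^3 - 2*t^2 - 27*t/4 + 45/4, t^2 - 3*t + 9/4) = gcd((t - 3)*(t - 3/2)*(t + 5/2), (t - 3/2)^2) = t - 3/2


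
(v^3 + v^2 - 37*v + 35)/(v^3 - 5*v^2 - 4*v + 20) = (v^2 + 6*v - 7)/(v^2 - 4)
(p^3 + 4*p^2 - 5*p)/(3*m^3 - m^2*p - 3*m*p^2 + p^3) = p*(p^2 + 4*p - 5)/(3*m^3 - m^2*p - 3*m*p^2 + p^3)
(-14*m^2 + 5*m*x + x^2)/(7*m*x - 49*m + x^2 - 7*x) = (-2*m + x)/(x - 7)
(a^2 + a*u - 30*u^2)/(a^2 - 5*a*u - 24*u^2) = (-a^2 - a*u + 30*u^2)/(-a^2 + 5*a*u + 24*u^2)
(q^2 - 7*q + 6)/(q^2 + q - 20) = (q^2 - 7*q + 6)/(q^2 + q - 20)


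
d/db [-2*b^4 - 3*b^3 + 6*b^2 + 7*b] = -8*b^3 - 9*b^2 + 12*b + 7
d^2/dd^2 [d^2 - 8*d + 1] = 2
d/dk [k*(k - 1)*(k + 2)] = 3*k^2 + 2*k - 2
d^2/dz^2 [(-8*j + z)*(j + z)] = 2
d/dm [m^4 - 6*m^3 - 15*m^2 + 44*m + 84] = 4*m^3 - 18*m^2 - 30*m + 44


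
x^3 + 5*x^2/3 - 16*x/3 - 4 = (x - 2)*(x + 2/3)*(x + 3)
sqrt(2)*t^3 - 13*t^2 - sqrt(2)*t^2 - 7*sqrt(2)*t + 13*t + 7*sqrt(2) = (t - 1)*(t - 7*sqrt(2))*(sqrt(2)*t + 1)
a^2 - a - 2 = (a - 2)*(a + 1)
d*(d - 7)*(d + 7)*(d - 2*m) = d^4 - 2*d^3*m - 49*d^2 + 98*d*m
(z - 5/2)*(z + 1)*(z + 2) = z^3 + z^2/2 - 11*z/2 - 5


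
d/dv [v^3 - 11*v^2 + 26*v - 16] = 3*v^2 - 22*v + 26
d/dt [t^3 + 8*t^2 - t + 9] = 3*t^2 + 16*t - 1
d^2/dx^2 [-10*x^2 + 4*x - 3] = -20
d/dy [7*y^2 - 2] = 14*y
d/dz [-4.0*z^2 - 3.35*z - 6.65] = -8.0*z - 3.35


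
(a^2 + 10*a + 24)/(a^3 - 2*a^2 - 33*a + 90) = (a + 4)/(a^2 - 8*a + 15)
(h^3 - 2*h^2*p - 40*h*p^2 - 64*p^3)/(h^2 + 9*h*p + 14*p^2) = (h^2 - 4*h*p - 32*p^2)/(h + 7*p)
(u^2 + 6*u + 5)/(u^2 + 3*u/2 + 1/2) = 2*(u + 5)/(2*u + 1)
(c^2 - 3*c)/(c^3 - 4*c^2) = (c - 3)/(c*(c - 4))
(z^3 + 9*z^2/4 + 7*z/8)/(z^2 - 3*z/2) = (8*z^2 + 18*z + 7)/(4*(2*z - 3))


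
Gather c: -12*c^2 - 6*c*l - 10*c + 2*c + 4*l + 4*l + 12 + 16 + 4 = -12*c^2 + c*(-6*l - 8) + 8*l + 32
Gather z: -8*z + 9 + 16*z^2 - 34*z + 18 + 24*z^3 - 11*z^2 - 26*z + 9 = 24*z^3 + 5*z^2 - 68*z + 36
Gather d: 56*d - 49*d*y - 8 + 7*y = d*(56 - 49*y) + 7*y - 8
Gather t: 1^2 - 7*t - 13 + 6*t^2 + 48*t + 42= 6*t^2 + 41*t + 30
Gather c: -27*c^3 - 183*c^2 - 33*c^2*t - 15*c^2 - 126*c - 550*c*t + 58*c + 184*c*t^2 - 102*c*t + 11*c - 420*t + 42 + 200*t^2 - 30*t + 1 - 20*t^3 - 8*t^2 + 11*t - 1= -27*c^3 + c^2*(-33*t - 198) + c*(184*t^2 - 652*t - 57) - 20*t^3 + 192*t^2 - 439*t + 42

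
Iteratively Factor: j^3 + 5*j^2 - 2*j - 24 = (j + 4)*(j^2 + j - 6) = (j + 3)*(j + 4)*(j - 2)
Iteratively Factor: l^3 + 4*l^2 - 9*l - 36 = (l - 3)*(l^2 + 7*l + 12) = (l - 3)*(l + 4)*(l + 3)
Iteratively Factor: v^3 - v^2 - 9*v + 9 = (v + 3)*(v^2 - 4*v + 3) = (v - 3)*(v + 3)*(v - 1)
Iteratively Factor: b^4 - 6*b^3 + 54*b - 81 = (b - 3)*(b^3 - 3*b^2 - 9*b + 27) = (b - 3)^2*(b^2 - 9) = (b - 3)^3*(b + 3)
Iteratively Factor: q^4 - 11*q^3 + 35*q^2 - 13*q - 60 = (q + 1)*(q^3 - 12*q^2 + 47*q - 60) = (q - 5)*(q + 1)*(q^2 - 7*q + 12) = (q - 5)*(q - 3)*(q + 1)*(q - 4)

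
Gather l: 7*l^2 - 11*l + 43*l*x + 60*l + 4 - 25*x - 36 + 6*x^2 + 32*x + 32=7*l^2 + l*(43*x + 49) + 6*x^2 + 7*x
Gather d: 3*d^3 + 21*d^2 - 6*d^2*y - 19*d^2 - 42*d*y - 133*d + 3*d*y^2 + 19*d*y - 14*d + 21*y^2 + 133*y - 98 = 3*d^3 + d^2*(2 - 6*y) + d*(3*y^2 - 23*y - 147) + 21*y^2 + 133*y - 98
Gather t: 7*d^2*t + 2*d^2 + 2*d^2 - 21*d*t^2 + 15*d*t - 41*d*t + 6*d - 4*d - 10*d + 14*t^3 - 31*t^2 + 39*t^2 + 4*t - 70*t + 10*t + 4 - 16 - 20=4*d^2 - 8*d + 14*t^3 + t^2*(8 - 21*d) + t*(7*d^2 - 26*d - 56) - 32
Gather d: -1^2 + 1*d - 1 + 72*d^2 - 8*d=72*d^2 - 7*d - 2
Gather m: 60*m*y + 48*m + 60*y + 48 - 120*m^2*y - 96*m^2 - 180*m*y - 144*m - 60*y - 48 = m^2*(-120*y - 96) + m*(-120*y - 96)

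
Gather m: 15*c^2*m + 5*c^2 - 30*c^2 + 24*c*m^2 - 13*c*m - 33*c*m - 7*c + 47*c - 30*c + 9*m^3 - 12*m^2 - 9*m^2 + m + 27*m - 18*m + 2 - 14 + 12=-25*c^2 + 10*c + 9*m^3 + m^2*(24*c - 21) + m*(15*c^2 - 46*c + 10)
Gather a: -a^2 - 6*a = -a^2 - 6*a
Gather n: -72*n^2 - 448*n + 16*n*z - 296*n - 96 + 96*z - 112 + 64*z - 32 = -72*n^2 + n*(16*z - 744) + 160*z - 240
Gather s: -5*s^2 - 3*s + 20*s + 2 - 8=-5*s^2 + 17*s - 6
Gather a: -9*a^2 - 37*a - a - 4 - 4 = -9*a^2 - 38*a - 8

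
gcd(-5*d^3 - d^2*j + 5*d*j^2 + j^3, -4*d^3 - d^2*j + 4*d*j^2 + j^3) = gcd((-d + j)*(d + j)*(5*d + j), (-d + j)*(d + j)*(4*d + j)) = d^2 - j^2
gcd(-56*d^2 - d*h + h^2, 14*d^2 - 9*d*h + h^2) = 1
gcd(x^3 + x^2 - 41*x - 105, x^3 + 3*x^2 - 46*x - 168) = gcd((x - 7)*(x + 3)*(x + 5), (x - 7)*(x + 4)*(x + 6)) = x - 7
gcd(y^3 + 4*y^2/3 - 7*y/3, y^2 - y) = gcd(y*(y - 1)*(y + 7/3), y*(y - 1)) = y^2 - y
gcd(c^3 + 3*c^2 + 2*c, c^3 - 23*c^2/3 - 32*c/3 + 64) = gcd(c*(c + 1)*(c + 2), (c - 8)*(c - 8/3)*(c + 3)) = 1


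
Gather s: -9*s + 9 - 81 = -9*s - 72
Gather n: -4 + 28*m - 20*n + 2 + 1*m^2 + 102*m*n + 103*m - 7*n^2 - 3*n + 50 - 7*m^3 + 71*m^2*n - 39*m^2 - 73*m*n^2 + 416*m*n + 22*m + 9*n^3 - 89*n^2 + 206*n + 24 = -7*m^3 - 38*m^2 + 153*m + 9*n^3 + n^2*(-73*m - 96) + n*(71*m^2 + 518*m + 183) + 72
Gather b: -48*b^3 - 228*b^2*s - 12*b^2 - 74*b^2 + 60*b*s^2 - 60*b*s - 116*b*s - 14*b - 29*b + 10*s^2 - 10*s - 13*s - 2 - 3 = -48*b^3 + b^2*(-228*s - 86) + b*(60*s^2 - 176*s - 43) + 10*s^2 - 23*s - 5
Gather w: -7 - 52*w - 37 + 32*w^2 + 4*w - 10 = 32*w^2 - 48*w - 54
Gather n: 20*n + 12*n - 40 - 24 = 32*n - 64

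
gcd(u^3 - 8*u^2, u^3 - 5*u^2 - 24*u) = u^2 - 8*u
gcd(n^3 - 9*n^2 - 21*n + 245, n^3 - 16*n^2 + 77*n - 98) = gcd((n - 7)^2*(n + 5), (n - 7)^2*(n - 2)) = n^2 - 14*n + 49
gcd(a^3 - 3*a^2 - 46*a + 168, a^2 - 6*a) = a - 6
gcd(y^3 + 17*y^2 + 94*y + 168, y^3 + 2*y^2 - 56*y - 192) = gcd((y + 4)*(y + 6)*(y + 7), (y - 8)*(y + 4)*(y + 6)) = y^2 + 10*y + 24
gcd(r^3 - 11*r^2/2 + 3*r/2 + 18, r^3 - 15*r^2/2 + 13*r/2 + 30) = r^2 - 5*r/2 - 6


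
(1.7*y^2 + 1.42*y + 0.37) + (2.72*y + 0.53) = 1.7*y^2 + 4.14*y + 0.9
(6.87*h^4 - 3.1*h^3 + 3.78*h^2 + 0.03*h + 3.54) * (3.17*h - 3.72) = 21.7779*h^5 - 35.3834*h^4 + 23.5146*h^3 - 13.9665*h^2 + 11.1102*h - 13.1688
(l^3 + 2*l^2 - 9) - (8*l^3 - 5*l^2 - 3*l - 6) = -7*l^3 + 7*l^2 + 3*l - 3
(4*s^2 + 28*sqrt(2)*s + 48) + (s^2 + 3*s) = 5*s^2 + 3*s + 28*sqrt(2)*s + 48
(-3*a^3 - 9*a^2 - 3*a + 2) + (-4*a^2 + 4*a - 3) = -3*a^3 - 13*a^2 + a - 1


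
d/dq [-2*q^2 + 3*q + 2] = 3 - 4*q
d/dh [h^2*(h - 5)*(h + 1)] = 2*h*(2*h^2 - 6*h - 5)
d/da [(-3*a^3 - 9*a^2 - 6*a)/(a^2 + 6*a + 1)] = 3*(-a^4 - 12*a^3 - 19*a^2 - 6*a - 2)/(a^4 + 12*a^3 + 38*a^2 + 12*a + 1)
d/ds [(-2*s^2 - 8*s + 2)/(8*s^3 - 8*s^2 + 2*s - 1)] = 4*(4*s^4 + 32*s^3 - 29*s^2 + 9*s + 1)/(64*s^6 - 128*s^5 + 96*s^4 - 48*s^3 + 20*s^2 - 4*s + 1)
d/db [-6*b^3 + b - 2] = 1 - 18*b^2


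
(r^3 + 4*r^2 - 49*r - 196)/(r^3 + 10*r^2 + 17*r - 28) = (r - 7)/(r - 1)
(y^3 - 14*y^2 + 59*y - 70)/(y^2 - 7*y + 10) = y - 7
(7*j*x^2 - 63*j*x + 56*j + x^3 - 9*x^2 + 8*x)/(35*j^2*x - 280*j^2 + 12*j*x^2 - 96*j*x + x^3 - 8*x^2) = (x - 1)/(5*j + x)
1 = 1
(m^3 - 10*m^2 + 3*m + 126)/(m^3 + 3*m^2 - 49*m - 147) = (m - 6)/(m + 7)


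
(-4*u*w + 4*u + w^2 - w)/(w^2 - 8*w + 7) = (-4*u + w)/(w - 7)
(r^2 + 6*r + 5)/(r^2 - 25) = (r + 1)/(r - 5)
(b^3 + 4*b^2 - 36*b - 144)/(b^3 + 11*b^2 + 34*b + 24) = (b - 6)/(b + 1)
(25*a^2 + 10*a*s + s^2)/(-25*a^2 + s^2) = (5*a + s)/(-5*a + s)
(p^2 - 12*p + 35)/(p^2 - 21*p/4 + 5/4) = 4*(p - 7)/(4*p - 1)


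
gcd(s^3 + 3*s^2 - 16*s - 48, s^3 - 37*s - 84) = s^2 + 7*s + 12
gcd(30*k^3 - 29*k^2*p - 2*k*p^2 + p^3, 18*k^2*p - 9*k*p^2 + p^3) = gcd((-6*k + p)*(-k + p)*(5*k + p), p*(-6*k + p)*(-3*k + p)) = -6*k + p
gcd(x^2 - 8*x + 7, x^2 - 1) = x - 1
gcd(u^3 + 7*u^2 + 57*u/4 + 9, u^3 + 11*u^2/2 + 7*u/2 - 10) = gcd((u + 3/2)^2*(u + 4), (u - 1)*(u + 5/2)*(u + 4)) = u + 4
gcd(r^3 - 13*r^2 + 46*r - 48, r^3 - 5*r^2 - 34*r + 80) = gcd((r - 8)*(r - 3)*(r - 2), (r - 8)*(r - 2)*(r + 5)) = r^2 - 10*r + 16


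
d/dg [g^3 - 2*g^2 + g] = 3*g^2 - 4*g + 1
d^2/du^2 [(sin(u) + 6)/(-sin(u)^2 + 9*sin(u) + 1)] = (-sin(u)^5 - 33*sin(u)^4 + 158*sin(u)^3 - 465*sin(u)^2 - 265*sin(u) + 966)/(9*sin(u) + cos(u)^2)^3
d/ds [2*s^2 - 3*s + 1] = 4*s - 3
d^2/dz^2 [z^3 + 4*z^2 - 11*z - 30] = 6*z + 8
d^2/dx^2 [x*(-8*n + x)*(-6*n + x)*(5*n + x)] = -44*n^2 - 54*n*x + 12*x^2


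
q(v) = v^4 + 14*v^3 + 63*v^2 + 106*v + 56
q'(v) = 4*v^3 + 42*v^2 + 126*v + 106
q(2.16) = 741.75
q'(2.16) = 614.43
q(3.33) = 1747.51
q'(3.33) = 1139.02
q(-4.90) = -21.38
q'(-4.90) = 26.42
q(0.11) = 68.44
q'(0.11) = 120.37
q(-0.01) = 54.95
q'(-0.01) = 104.74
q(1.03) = 248.44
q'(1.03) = 284.71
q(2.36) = 872.08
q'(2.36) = 689.86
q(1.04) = 251.30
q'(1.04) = 286.97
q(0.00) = 56.00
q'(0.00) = 106.00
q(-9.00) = 560.00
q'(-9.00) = -542.00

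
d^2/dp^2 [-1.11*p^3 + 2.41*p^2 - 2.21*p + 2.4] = 4.82 - 6.66*p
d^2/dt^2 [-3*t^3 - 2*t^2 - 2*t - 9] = -18*t - 4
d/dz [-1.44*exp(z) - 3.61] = -1.44*exp(z)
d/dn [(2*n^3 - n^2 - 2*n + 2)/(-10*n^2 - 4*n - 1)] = 2*(-10*n^4 - 8*n^3 - 11*n^2 + 21*n + 5)/(100*n^4 + 80*n^3 + 36*n^2 + 8*n + 1)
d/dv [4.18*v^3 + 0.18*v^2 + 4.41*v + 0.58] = 12.54*v^2 + 0.36*v + 4.41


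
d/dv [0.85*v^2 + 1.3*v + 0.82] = 1.7*v + 1.3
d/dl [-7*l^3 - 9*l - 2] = -21*l^2 - 9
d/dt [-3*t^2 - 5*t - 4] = -6*t - 5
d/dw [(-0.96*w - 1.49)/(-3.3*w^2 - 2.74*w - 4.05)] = (3.168*w^2 + 2.6304*w - (0.96*w + 1.49)*(6.6*w + 2.74) + 3.888)/(3.3*w^2 + 2.74*w + 4.05)^2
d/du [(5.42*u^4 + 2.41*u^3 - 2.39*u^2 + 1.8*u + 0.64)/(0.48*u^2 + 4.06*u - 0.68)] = (5.2032*u^5 + 67.1724*u^4 + 4.8268*u^3 - 15.4838*u^2 + 2.636*u - 3.8224)/(0.2304*u^4 + 3.8976*u^3 + 15.8308*u^2 - 5.5216*u + 0.4624)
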